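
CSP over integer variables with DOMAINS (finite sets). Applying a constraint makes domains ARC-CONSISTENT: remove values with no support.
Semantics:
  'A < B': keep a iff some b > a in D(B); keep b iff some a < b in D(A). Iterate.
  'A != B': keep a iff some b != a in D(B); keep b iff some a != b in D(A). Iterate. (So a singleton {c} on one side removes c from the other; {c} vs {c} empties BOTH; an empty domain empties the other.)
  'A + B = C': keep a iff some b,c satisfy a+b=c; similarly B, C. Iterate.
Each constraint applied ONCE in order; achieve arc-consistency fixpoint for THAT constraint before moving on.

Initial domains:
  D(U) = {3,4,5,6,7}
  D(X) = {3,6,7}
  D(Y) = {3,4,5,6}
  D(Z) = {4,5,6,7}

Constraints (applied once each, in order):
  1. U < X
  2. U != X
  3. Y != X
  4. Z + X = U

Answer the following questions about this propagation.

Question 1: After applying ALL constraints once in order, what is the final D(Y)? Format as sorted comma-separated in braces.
Answer: {3,4,5,6}

Derivation:
Constraint 1 (U < X) on D(U)={3,4,5,6,7} D(X)={3,6,7}: U {3,4,5,6,7}->{3,4,5,6}; X {3,6,7}->{6,7}
Constraint 2 (U != X) on D(U)={3,4,5,6} D(X)={6,7}: no change
Constraint 3 (Y != X) on D(Y)={3,4,5,6} D(X)={6,7}: no change
Constraint 4 (Z + X = U) on D(Z)={4,5,6,7} D(X)={6,7} D(U)={3,4,5,6}: Z {4,5,6,7}->{}; X {6,7}->{}; U {3,4,5,6}->{}
So after all 4 constraints: D(Y) = {3,4,5,6}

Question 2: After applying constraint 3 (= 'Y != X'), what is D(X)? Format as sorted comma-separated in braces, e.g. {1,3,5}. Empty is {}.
Constraint 1 (U < X) on D(U)={3,4,5,6,7} D(X)={3,6,7}: U {3,4,5,6,7}->{3,4,5,6}; X {3,6,7}->{6,7}
Constraint 2 (U != X) on D(U)={3,4,5,6} D(X)={6,7}: no change
Constraint 3 (Y != X) on D(Y)={3,4,5,6} D(X)={6,7}: no change
So after constraint 3: D(X) = {6,7}

Answer: {6,7}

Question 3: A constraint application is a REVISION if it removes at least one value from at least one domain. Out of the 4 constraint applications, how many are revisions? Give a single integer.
Answer: 2

Derivation:
Constraint 1 (U < X) on D(U)={3,4,5,6,7} D(X)={3,6,7}: U {3,4,5,6,7}->{3,4,5,6}; X {3,6,7}->{6,7} => REVISION
Constraint 2 (U != X) on D(U)={3,4,5,6} D(X)={6,7}: no change => not a revision
Constraint 3 (Y != X) on D(Y)={3,4,5,6} D(X)={6,7}: no change => not a revision
Constraint 4 (Z + X = U) on D(Z)={4,5,6,7} D(X)={6,7} D(U)={3,4,5,6}: Z {4,5,6,7}->{}; X {6,7}->{}; U {3,4,5,6}->{} => REVISION
Total revisions = 2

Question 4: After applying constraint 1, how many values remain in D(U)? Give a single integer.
Answer: 4

Derivation:
Constraint 1 (U < X) on D(U)={3,4,5,6,7} D(X)={3,6,7}: U {3,4,5,6,7}->{3,4,5,6}; X {3,6,7}->{6,7}
So after constraint 1: D(U)={3,4,5,6}, size = 4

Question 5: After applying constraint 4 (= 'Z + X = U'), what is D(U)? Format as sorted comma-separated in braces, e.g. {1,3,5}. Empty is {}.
Constraint 1 (U < X) on D(U)={3,4,5,6,7} D(X)={3,6,7}: U {3,4,5,6,7}->{3,4,5,6}; X {3,6,7}->{6,7}
Constraint 2 (U != X) on D(U)={3,4,5,6} D(X)={6,7}: no change
Constraint 3 (Y != X) on D(Y)={3,4,5,6} D(X)={6,7}: no change
Constraint 4 (Z + X = U) on D(Z)={4,5,6,7} D(X)={6,7} D(U)={3,4,5,6}: Z {4,5,6,7}->{}; X {6,7}->{}; U {3,4,5,6}->{}
So after constraint 4: D(U) = {}

Answer: {}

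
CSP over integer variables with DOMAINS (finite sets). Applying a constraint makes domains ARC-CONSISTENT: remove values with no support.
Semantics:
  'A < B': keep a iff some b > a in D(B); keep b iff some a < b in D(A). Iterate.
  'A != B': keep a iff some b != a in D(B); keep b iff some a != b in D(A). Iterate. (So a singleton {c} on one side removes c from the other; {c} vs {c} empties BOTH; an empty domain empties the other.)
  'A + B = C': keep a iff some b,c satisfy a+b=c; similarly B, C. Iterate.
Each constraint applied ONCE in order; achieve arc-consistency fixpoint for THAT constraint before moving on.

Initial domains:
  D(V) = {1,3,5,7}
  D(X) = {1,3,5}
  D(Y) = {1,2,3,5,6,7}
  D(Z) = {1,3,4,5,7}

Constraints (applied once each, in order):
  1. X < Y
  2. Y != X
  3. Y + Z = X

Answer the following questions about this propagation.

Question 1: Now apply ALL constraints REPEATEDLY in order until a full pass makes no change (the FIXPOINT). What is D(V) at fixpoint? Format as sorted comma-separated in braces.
Answer: {1,3,5,7}

Derivation:
pass 0 (initial): D(V)={1,3,5,7}
pass 1: X {1,3,5}->{3,5}; Y {1,2,3,5,6,7}->{2}; Z {1,3,4,5,7}->{1,3}
pass 2: X {3,5}->{}; Y {2}->{}; Z {1,3}->{}
pass 3: no change
Fixpoint after 3 passes: D(V) = {1,3,5,7}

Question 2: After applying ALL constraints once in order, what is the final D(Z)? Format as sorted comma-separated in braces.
Constraint 1 (X < Y) on D(X)={1,3,5} D(Y)={1,2,3,5,6,7}: Y {1,2,3,5,6,7}->{2,3,5,6,7}
Constraint 2 (Y != X) on D(Y)={2,3,5,6,7} D(X)={1,3,5}: no change
Constraint 3 (Y + Z = X) on D(Y)={2,3,5,6,7} D(Z)={1,3,4,5,7} D(X)={1,3,5}: Y {2,3,5,6,7}->{2}; Z {1,3,4,5,7}->{1,3}; X {1,3,5}->{3,5}
So after all 3 constraints: D(Z) = {1,3}

Answer: {1,3}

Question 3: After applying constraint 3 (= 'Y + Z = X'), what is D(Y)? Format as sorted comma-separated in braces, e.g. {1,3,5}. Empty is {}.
Answer: {2}

Derivation:
Constraint 1 (X < Y) on D(X)={1,3,5} D(Y)={1,2,3,5,6,7}: Y {1,2,3,5,6,7}->{2,3,5,6,7}
Constraint 2 (Y != X) on D(Y)={2,3,5,6,7} D(X)={1,3,5}: no change
Constraint 3 (Y + Z = X) on D(Y)={2,3,5,6,7} D(Z)={1,3,4,5,7} D(X)={1,3,5}: Y {2,3,5,6,7}->{2}; Z {1,3,4,5,7}->{1,3}; X {1,3,5}->{3,5}
So after constraint 3: D(Y) = {2}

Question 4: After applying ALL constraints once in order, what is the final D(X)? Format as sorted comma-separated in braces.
Answer: {3,5}

Derivation:
Constraint 1 (X < Y) on D(X)={1,3,5} D(Y)={1,2,3,5,6,7}: Y {1,2,3,5,6,7}->{2,3,5,6,7}
Constraint 2 (Y != X) on D(Y)={2,3,5,6,7} D(X)={1,3,5}: no change
Constraint 3 (Y + Z = X) on D(Y)={2,3,5,6,7} D(Z)={1,3,4,5,7} D(X)={1,3,5}: Y {2,3,5,6,7}->{2}; Z {1,3,4,5,7}->{1,3}; X {1,3,5}->{3,5}
So after all 3 constraints: D(X) = {3,5}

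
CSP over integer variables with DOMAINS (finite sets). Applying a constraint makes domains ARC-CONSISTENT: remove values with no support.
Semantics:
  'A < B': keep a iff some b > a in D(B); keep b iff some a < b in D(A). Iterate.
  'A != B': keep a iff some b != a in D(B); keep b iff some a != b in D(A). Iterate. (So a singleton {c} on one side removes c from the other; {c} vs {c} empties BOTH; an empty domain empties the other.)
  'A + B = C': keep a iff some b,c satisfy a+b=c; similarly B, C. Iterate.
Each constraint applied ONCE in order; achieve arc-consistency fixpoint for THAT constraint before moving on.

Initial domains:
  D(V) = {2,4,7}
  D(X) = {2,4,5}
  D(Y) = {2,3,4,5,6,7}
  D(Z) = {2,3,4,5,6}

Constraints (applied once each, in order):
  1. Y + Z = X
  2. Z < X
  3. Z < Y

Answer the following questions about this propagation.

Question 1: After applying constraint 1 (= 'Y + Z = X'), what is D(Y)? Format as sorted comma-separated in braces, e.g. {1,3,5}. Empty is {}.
Constraint 1 (Y + Z = X) on D(Y)={2,3,4,5,6,7} D(Z)={2,3,4,5,6} D(X)={2,4,5}: Y {2,3,4,5,6,7}->{2,3}; Z {2,3,4,5,6}->{2,3}; X {2,4,5}->{4,5}
So after constraint 1: D(Y) = {2,3}

Answer: {2,3}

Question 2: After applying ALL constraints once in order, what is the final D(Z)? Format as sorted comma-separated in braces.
Answer: {2}

Derivation:
Constraint 1 (Y + Z = X) on D(Y)={2,3,4,5,6,7} D(Z)={2,3,4,5,6} D(X)={2,4,5}: Y {2,3,4,5,6,7}->{2,3}; Z {2,3,4,5,6}->{2,3}; X {2,4,5}->{4,5}
Constraint 2 (Z < X) on D(Z)={2,3} D(X)={4,5}: no change
Constraint 3 (Z < Y) on D(Z)={2,3} D(Y)={2,3}: Z {2,3}->{2}; Y {2,3}->{3}
So after all 3 constraints: D(Z) = {2}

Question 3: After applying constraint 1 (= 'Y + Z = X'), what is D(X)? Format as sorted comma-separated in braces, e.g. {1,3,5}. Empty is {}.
Constraint 1 (Y + Z = X) on D(Y)={2,3,4,5,6,7} D(Z)={2,3,4,5,6} D(X)={2,4,5}: Y {2,3,4,5,6,7}->{2,3}; Z {2,3,4,5,6}->{2,3}; X {2,4,5}->{4,5}
So after constraint 1: D(X) = {4,5}

Answer: {4,5}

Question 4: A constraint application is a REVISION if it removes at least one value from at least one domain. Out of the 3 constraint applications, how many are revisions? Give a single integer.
Constraint 1 (Y + Z = X) on D(Y)={2,3,4,5,6,7} D(Z)={2,3,4,5,6} D(X)={2,4,5}: Y {2,3,4,5,6,7}->{2,3}; Z {2,3,4,5,6}->{2,3}; X {2,4,5}->{4,5} => REVISION
Constraint 2 (Z < X) on D(Z)={2,3} D(X)={4,5}: no change => not a revision
Constraint 3 (Z < Y) on D(Z)={2,3} D(Y)={2,3}: Z {2,3}->{2}; Y {2,3}->{3} => REVISION
Total revisions = 2

Answer: 2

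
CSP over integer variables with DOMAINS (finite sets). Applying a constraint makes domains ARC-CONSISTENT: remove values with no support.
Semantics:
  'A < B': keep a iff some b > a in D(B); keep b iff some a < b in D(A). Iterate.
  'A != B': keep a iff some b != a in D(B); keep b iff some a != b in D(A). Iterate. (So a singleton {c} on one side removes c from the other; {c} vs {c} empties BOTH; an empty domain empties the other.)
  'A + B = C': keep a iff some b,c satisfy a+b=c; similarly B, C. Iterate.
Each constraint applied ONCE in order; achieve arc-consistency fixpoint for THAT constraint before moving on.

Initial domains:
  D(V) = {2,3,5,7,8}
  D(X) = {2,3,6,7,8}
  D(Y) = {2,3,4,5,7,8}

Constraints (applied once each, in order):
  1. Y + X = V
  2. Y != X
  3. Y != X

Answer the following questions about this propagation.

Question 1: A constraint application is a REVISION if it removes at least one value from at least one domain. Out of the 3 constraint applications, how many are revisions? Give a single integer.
Answer: 1

Derivation:
Constraint 1 (Y + X = V) on D(Y)={2,3,4,5,7,8} D(X)={2,3,6,7,8} D(V)={2,3,5,7,8}: Y {2,3,4,5,7,8}->{2,3,4,5}; X {2,3,6,7,8}->{2,3,6}; V {2,3,5,7,8}->{5,7,8} => REVISION
Constraint 2 (Y != X) on D(Y)={2,3,4,5} D(X)={2,3,6}: no change => not a revision
Constraint 3 (Y != X) on D(Y)={2,3,4,5} D(X)={2,3,6}: no change => not a revision
Total revisions = 1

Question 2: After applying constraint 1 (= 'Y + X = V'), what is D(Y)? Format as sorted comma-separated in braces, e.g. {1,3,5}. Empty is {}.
Constraint 1 (Y + X = V) on D(Y)={2,3,4,5,7,8} D(X)={2,3,6,7,8} D(V)={2,3,5,7,8}: Y {2,3,4,5,7,8}->{2,3,4,5}; X {2,3,6,7,8}->{2,3,6}; V {2,3,5,7,8}->{5,7,8}
So after constraint 1: D(Y) = {2,3,4,5}

Answer: {2,3,4,5}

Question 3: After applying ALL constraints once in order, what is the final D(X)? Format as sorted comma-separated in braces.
Answer: {2,3,6}

Derivation:
Constraint 1 (Y + X = V) on D(Y)={2,3,4,5,7,8} D(X)={2,3,6,7,8} D(V)={2,3,5,7,8}: Y {2,3,4,5,7,8}->{2,3,4,5}; X {2,3,6,7,8}->{2,3,6}; V {2,3,5,7,8}->{5,7,8}
Constraint 2 (Y != X) on D(Y)={2,3,4,5} D(X)={2,3,6}: no change
Constraint 3 (Y != X) on D(Y)={2,3,4,5} D(X)={2,3,6}: no change
So after all 3 constraints: D(X) = {2,3,6}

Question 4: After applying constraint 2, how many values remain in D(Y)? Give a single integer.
Constraint 1 (Y + X = V) on D(Y)={2,3,4,5,7,8} D(X)={2,3,6,7,8} D(V)={2,3,5,7,8}: Y {2,3,4,5,7,8}->{2,3,4,5}; X {2,3,6,7,8}->{2,3,6}; V {2,3,5,7,8}->{5,7,8}
Constraint 2 (Y != X) on D(Y)={2,3,4,5} D(X)={2,3,6}: no change
So after constraint 2: D(Y)={2,3,4,5}, size = 4

Answer: 4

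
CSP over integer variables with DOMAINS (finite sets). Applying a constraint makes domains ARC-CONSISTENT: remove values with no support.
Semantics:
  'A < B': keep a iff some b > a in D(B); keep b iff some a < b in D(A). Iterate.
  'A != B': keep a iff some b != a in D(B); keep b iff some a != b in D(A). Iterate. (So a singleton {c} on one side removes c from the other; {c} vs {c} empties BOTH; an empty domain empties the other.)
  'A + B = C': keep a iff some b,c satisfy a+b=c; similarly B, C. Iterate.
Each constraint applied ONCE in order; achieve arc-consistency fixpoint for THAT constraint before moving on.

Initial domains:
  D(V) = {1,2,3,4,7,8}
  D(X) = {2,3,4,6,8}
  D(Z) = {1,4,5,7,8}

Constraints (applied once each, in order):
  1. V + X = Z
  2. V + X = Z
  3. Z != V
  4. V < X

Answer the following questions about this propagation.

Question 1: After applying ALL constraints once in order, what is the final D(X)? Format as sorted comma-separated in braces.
Answer: {2,3,4,6}

Derivation:
Constraint 1 (V + X = Z) on D(V)={1,2,3,4,7,8} D(X)={2,3,4,6,8} D(Z)={1,4,5,7,8}: V {1,2,3,4,7,8}->{1,2,3,4}; X {2,3,4,6,8}->{2,3,4,6}; Z {1,4,5,7,8}->{4,5,7,8}
Constraint 2 (V + X = Z) on D(V)={1,2,3,4} D(X)={2,3,4,6} D(Z)={4,5,7,8}: no change
Constraint 3 (Z != V) on D(Z)={4,5,7,8} D(V)={1,2,3,4}: no change
Constraint 4 (V < X) on D(V)={1,2,3,4} D(X)={2,3,4,6}: no change
So after all 4 constraints: D(X) = {2,3,4,6}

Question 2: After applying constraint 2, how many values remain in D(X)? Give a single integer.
Answer: 4

Derivation:
Constraint 1 (V + X = Z) on D(V)={1,2,3,4,7,8} D(X)={2,3,4,6,8} D(Z)={1,4,5,7,8}: V {1,2,3,4,7,8}->{1,2,3,4}; X {2,3,4,6,8}->{2,3,4,6}; Z {1,4,5,7,8}->{4,5,7,8}
Constraint 2 (V + X = Z) on D(V)={1,2,3,4} D(X)={2,3,4,6} D(Z)={4,5,7,8}: no change
So after constraint 2: D(X)={2,3,4,6}, size = 4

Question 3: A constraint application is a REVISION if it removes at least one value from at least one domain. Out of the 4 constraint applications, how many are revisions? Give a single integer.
Constraint 1 (V + X = Z) on D(V)={1,2,3,4,7,8} D(X)={2,3,4,6,8} D(Z)={1,4,5,7,8}: V {1,2,3,4,7,8}->{1,2,3,4}; X {2,3,4,6,8}->{2,3,4,6}; Z {1,4,5,7,8}->{4,5,7,8} => REVISION
Constraint 2 (V + X = Z) on D(V)={1,2,3,4} D(X)={2,3,4,6} D(Z)={4,5,7,8}: no change => not a revision
Constraint 3 (Z != V) on D(Z)={4,5,7,8} D(V)={1,2,3,4}: no change => not a revision
Constraint 4 (V < X) on D(V)={1,2,3,4} D(X)={2,3,4,6}: no change => not a revision
Total revisions = 1

Answer: 1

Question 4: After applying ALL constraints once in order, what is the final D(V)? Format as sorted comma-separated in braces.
Constraint 1 (V + X = Z) on D(V)={1,2,3,4,7,8} D(X)={2,3,4,6,8} D(Z)={1,4,5,7,8}: V {1,2,3,4,7,8}->{1,2,3,4}; X {2,3,4,6,8}->{2,3,4,6}; Z {1,4,5,7,8}->{4,5,7,8}
Constraint 2 (V + X = Z) on D(V)={1,2,3,4} D(X)={2,3,4,6} D(Z)={4,5,7,8}: no change
Constraint 3 (Z != V) on D(Z)={4,5,7,8} D(V)={1,2,3,4}: no change
Constraint 4 (V < X) on D(V)={1,2,3,4} D(X)={2,3,4,6}: no change
So after all 4 constraints: D(V) = {1,2,3,4}

Answer: {1,2,3,4}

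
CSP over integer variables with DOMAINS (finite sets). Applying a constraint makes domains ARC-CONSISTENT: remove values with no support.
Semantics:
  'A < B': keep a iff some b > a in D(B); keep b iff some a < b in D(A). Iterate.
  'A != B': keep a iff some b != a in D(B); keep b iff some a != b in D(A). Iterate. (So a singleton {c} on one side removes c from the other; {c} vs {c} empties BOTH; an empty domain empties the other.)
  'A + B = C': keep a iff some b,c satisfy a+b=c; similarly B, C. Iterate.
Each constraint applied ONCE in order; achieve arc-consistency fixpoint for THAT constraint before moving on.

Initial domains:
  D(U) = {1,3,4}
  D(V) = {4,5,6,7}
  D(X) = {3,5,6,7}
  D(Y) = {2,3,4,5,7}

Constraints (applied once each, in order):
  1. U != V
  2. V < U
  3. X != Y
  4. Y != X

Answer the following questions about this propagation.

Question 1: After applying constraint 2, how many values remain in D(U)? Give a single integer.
Answer: 0

Derivation:
Constraint 1 (U != V) on D(U)={1,3,4} D(V)={4,5,6,7}: no change
Constraint 2 (V < U) on D(V)={4,5,6,7} D(U)={1,3,4}: V {4,5,6,7}->{}; U {1,3,4}->{}
So after constraint 2: D(U)={}, size = 0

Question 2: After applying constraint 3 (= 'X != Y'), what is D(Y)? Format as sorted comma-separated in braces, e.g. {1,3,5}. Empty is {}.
Constraint 1 (U != V) on D(U)={1,3,4} D(V)={4,5,6,7}: no change
Constraint 2 (V < U) on D(V)={4,5,6,7} D(U)={1,3,4}: V {4,5,6,7}->{}; U {1,3,4}->{}
Constraint 3 (X != Y) on D(X)={3,5,6,7} D(Y)={2,3,4,5,7}: no change
So after constraint 3: D(Y) = {2,3,4,5,7}

Answer: {2,3,4,5,7}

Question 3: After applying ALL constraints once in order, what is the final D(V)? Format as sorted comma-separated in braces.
Constraint 1 (U != V) on D(U)={1,3,4} D(V)={4,5,6,7}: no change
Constraint 2 (V < U) on D(V)={4,5,6,7} D(U)={1,3,4}: V {4,5,6,7}->{}; U {1,3,4}->{}
Constraint 3 (X != Y) on D(X)={3,5,6,7} D(Y)={2,3,4,5,7}: no change
Constraint 4 (Y != X) on D(Y)={2,3,4,5,7} D(X)={3,5,6,7}: no change
So after all 4 constraints: D(V) = {}

Answer: {}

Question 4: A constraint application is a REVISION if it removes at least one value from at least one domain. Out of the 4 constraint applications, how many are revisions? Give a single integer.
Answer: 1

Derivation:
Constraint 1 (U != V) on D(U)={1,3,4} D(V)={4,5,6,7}: no change => not a revision
Constraint 2 (V < U) on D(V)={4,5,6,7} D(U)={1,3,4}: V {4,5,6,7}->{}; U {1,3,4}->{} => REVISION
Constraint 3 (X != Y) on D(X)={3,5,6,7} D(Y)={2,3,4,5,7}: no change => not a revision
Constraint 4 (Y != X) on D(Y)={2,3,4,5,7} D(X)={3,5,6,7}: no change => not a revision
Total revisions = 1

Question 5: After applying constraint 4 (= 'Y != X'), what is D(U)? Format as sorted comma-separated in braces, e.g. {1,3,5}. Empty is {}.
Answer: {}

Derivation:
Constraint 1 (U != V) on D(U)={1,3,4} D(V)={4,5,6,7}: no change
Constraint 2 (V < U) on D(V)={4,5,6,7} D(U)={1,3,4}: V {4,5,6,7}->{}; U {1,3,4}->{}
Constraint 3 (X != Y) on D(X)={3,5,6,7} D(Y)={2,3,4,5,7}: no change
Constraint 4 (Y != X) on D(Y)={2,3,4,5,7} D(X)={3,5,6,7}: no change
So after constraint 4: D(U) = {}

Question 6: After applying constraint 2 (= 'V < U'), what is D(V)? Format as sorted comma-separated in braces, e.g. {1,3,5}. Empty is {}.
Constraint 1 (U != V) on D(U)={1,3,4} D(V)={4,5,6,7}: no change
Constraint 2 (V < U) on D(V)={4,5,6,7} D(U)={1,3,4}: V {4,5,6,7}->{}; U {1,3,4}->{}
So after constraint 2: D(V) = {}

Answer: {}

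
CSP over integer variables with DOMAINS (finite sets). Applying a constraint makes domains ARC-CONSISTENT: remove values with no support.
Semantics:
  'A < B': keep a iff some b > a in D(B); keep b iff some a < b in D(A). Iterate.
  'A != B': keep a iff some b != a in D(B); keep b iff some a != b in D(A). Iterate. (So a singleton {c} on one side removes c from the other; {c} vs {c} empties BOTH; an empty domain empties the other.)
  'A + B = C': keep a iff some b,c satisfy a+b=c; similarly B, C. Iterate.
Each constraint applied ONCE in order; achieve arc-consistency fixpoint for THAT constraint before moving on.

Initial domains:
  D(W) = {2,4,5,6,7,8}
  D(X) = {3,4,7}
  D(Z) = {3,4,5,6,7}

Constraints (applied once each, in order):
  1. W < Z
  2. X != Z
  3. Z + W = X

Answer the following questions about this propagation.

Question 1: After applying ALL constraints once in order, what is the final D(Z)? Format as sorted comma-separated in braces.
Answer: {3,5}

Derivation:
Constraint 1 (W < Z) on D(W)={2,4,5,6,7,8} D(Z)={3,4,5,6,7}: W {2,4,5,6,7,8}->{2,4,5,6}
Constraint 2 (X != Z) on D(X)={3,4,7} D(Z)={3,4,5,6,7}: no change
Constraint 3 (Z + W = X) on D(Z)={3,4,5,6,7} D(W)={2,4,5,6} D(X)={3,4,7}: Z {3,4,5,6,7}->{3,5}; W {2,4,5,6}->{2,4}; X {3,4,7}->{7}
So after all 3 constraints: D(Z) = {3,5}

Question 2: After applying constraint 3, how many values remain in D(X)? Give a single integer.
Answer: 1

Derivation:
Constraint 1 (W < Z) on D(W)={2,4,5,6,7,8} D(Z)={3,4,5,6,7}: W {2,4,5,6,7,8}->{2,4,5,6}
Constraint 2 (X != Z) on D(X)={3,4,7} D(Z)={3,4,5,6,7}: no change
Constraint 3 (Z + W = X) on D(Z)={3,4,5,6,7} D(W)={2,4,5,6} D(X)={3,4,7}: Z {3,4,5,6,7}->{3,5}; W {2,4,5,6}->{2,4}; X {3,4,7}->{7}
So after constraint 3: D(X)={7}, size = 1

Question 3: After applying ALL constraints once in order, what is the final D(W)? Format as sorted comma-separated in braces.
Constraint 1 (W < Z) on D(W)={2,4,5,6,7,8} D(Z)={3,4,5,6,7}: W {2,4,5,6,7,8}->{2,4,5,6}
Constraint 2 (X != Z) on D(X)={3,4,7} D(Z)={3,4,5,6,7}: no change
Constraint 3 (Z + W = X) on D(Z)={3,4,5,6,7} D(W)={2,4,5,6} D(X)={3,4,7}: Z {3,4,5,6,7}->{3,5}; W {2,4,5,6}->{2,4}; X {3,4,7}->{7}
So after all 3 constraints: D(W) = {2,4}

Answer: {2,4}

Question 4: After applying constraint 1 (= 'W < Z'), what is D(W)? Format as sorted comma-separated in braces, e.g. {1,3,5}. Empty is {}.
Constraint 1 (W < Z) on D(W)={2,4,5,6,7,8} D(Z)={3,4,5,6,7}: W {2,4,5,6,7,8}->{2,4,5,6}
So after constraint 1: D(W) = {2,4,5,6}

Answer: {2,4,5,6}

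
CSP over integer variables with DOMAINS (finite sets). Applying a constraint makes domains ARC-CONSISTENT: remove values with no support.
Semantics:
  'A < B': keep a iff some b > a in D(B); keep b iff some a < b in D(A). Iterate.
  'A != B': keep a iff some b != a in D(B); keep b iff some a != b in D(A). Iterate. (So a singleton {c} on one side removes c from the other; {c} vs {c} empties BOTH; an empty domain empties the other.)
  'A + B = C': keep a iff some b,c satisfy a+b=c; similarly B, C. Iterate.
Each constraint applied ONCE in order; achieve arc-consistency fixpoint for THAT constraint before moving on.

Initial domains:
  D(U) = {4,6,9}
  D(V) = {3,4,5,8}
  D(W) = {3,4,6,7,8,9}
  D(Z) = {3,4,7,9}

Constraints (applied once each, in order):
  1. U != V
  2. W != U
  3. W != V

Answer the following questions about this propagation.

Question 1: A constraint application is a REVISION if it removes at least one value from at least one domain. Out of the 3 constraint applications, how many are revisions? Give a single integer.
Constraint 1 (U != V) on D(U)={4,6,9} D(V)={3,4,5,8}: no change => not a revision
Constraint 2 (W != U) on D(W)={3,4,6,7,8,9} D(U)={4,6,9}: no change => not a revision
Constraint 3 (W != V) on D(W)={3,4,6,7,8,9} D(V)={3,4,5,8}: no change => not a revision
Total revisions = 0

Answer: 0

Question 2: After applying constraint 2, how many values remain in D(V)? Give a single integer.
Answer: 4

Derivation:
Constraint 1 (U != V) on D(U)={4,6,9} D(V)={3,4,5,8}: no change
Constraint 2 (W != U) on D(W)={3,4,6,7,8,9} D(U)={4,6,9}: no change
So after constraint 2: D(V)={3,4,5,8}, size = 4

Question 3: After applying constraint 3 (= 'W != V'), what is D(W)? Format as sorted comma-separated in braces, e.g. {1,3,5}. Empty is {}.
Answer: {3,4,6,7,8,9}

Derivation:
Constraint 1 (U != V) on D(U)={4,6,9} D(V)={3,4,5,8}: no change
Constraint 2 (W != U) on D(W)={3,4,6,7,8,9} D(U)={4,6,9}: no change
Constraint 3 (W != V) on D(W)={3,4,6,7,8,9} D(V)={3,4,5,8}: no change
So after constraint 3: D(W) = {3,4,6,7,8,9}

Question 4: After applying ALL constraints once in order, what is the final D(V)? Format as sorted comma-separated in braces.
Constraint 1 (U != V) on D(U)={4,6,9} D(V)={3,4,5,8}: no change
Constraint 2 (W != U) on D(W)={3,4,6,7,8,9} D(U)={4,6,9}: no change
Constraint 3 (W != V) on D(W)={3,4,6,7,8,9} D(V)={3,4,5,8}: no change
So after all 3 constraints: D(V) = {3,4,5,8}

Answer: {3,4,5,8}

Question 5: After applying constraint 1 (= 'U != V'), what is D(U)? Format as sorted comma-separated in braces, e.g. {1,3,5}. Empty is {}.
Answer: {4,6,9}

Derivation:
Constraint 1 (U != V) on D(U)={4,6,9} D(V)={3,4,5,8}: no change
So after constraint 1: D(U) = {4,6,9}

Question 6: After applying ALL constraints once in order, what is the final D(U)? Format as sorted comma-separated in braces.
Constraint 1 (U != V) on D(U)={4,6,9} D(V)={3,4,5,8}: no change
Constraint 2 (W != U) on D(W)={3,4,6,7,8,9} D(U)={4,6,9}: no change
Constraint 3 (W != V) on D(W)={3,4,6,7,8,9} D(V)={3,4,5,8}: no change
So after all 3 constraints: D(U) = {4,6,9}

Answer: {4,6,9}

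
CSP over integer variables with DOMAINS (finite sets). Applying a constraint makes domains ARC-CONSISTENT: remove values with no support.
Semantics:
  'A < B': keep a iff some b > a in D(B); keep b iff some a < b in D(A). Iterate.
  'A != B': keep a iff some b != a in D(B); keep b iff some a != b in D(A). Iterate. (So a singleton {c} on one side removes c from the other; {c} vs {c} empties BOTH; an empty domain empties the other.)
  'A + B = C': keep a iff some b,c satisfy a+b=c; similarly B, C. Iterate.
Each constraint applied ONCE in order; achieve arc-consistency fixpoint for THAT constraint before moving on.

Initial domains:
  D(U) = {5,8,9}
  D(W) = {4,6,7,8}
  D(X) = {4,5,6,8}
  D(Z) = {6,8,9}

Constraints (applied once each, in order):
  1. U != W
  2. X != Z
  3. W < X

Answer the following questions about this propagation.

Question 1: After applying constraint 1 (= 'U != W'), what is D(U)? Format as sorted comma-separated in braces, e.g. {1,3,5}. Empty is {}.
Answer: {5,8,9}

Derivation:
Constraint 1 (U != W) on D(U)={5,8,9} D(W)={4,6,7,8}: no change
So after constraint 1: D(U) = {5,8,9}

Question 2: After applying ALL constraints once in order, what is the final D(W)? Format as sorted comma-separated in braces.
Constraint 1 (U != W) on D(U)={5,8,9} D(W)={4,6,7,8}: no change
Constraint 2 (X != Z) on D(X)={4,5,6,8} D(Z)={6,8,9}: no change
Constraint 3 (W < X) on D(W)={4,6,7,8} D(X)={4,5,6,8}: W {4,6,7,8}->{4,6,7}; X {4,5,6,8}->{5,6,8}
So after all 3 constraints: D(W) = {4,6,7}

Answer: {4,6,7}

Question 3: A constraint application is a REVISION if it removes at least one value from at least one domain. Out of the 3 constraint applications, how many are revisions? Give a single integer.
Answer: 1

Derivation:
Constraint 1 (U != W) on D(U)={5,8,9} D(W)={4,6,7,8}: no change => not a revision
Constraint 2 (X != Z) on D(X)={4,5,6,8} D(Z)={6,8,9}: no change => not a revision
Constraint 3 (W < X) on D(W)={4,6,7,8} D(X)={4,5,6,8}: W {4,6,7,8}->{4,6,7}; X {4,5,6,8}->{5,6,8} => REVISION
Total revisions = 1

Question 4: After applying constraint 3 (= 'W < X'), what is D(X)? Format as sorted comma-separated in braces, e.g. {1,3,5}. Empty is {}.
Answer: {5,6,8}

Derivation:
Constraint 1 (U != W) on D(U)={5,8,9} D(W)={4,6,7,8}: no change
Constraint 2 (X != Z) on D(X)={4,5,6,8} D(Z)={6,8,9}: no change
Constraint 3 (W < X) on D(W)={4,6,7,8} D(X)={4,5,6,8}: W {4,6,7,8}->{4,6,7}; X {4,5,6,8}->{5,6,8}
So after constraint 3: D(X) = {5,6,8}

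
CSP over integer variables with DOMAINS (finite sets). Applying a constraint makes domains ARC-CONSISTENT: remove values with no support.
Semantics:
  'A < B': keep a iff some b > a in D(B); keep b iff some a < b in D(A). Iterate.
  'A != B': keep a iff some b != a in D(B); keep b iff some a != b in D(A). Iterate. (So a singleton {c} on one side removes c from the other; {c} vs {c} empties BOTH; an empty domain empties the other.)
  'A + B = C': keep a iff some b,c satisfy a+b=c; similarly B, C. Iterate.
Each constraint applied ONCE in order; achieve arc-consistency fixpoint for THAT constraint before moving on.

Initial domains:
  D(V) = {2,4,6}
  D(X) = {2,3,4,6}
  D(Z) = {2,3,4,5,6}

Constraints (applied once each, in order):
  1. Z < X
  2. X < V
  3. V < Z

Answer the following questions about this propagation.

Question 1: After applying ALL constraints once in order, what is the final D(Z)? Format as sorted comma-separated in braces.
Constraint 1 (Z < X) on D(Z)={2,3,4,5,6} D(X)={2,3,4,6}: Z {2,3,4,5,6}->{2,3,4,5}; X {2,3,4,6}->{3,4,6}
Constraint 2 (X < V) on D(X)={3,4,6} D(V)={2,4,6}: X {3,4,6}->{3,4}; V {2,4,6}->{4,6}
Constraint 3 (V < Z) on D(V)={4,6} D(Z)={2,3,4,5}: V {4,6}->{4}; Z {2,3,4,5}->{5}
So after all 3 constraints: D(Z) = {5}

Answer: {5}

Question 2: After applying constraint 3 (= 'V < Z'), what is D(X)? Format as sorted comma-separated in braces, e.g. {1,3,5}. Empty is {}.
Constraint 1 (Z < X) on D(Z)={2,3,4,5,6} D(X)={2,3,4,6}: Z {2,3,4,5,6}->{2,3,4,5}; X {2,3,4,6}->{3,4,6}
Constraint 2 (X < V) on D(X)={3,4,6} D(V)={2,4,6}: X {3,4,6}->{3,4}; V {2,4,6}->{4,6}
Constraint 3 (V < Z) on D(V)={4,6} D(Z)={2,3,4,5}: V {4,6}->{4}; Z {2,3,4,5}->{5}
So after constraint 3: D(X) = {3,4}

Answer: {3,4}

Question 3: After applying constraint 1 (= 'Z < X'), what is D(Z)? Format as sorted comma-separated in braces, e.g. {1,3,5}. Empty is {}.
Constraint 1 (Z < X) on D(Z)={2,3,4,5,6} D(X)={2,3,4,6}: Z {2,3,4,5,6}->{2,3,4,5}; X {2,3,4,6}->{3,4,6}
So after constraint 1: D(Z) = {2,3,4,5}

Answer: {2,3,4,5}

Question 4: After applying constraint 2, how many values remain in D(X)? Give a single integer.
Answer: 2

Derivation:
Constraint 1 (Z < X) on D(Z)={2,3,4,5,6} D(X)={2,3,4,6}: Z {2,3,4,5,6}->{2,3,4,5}; X {2,3,4,6}->{3,4,6}
Constraint 2 (X < V) on D(X)={3,4,6} D(V)={2,4,6}: X {3,4,6}->{3,4}; V {2,4,6}->{4,6}
So after constraint 2: D(X)={3,4}, size = 2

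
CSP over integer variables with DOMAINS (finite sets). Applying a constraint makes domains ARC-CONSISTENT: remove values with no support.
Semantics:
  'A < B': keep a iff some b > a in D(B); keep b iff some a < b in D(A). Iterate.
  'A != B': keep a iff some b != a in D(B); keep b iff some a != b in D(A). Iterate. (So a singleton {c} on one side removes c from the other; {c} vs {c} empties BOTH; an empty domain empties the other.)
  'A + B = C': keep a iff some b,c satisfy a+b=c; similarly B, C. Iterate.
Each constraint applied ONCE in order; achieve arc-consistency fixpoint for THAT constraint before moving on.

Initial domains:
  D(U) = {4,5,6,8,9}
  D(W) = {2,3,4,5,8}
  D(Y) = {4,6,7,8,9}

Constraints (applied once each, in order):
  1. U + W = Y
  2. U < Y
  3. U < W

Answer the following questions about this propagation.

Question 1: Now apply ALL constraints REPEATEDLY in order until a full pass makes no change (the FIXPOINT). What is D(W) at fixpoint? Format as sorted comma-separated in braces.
pass 0 (initial): D(W)={2,3,4,5,8}
pass 1: U {4,5,6,8,9}->{4}; W {2,3,4,5,8}->{5}; Y {4,6,7,8,9}->{6,7,8,9}
pass 2: Y {6,7,8,9}->{9}
pass 3: no change
Fixpoint after 3 passes: D(W) = {5}

Answer: {5}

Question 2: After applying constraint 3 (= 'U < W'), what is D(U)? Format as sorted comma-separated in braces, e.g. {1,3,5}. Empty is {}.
Answer: {4}

Derivation:
Constraint 1 (U + W = Y) on D(U)={4,5,6,8,9} D(W)={2,3,4,5,8} D(Y)={4,6,7,8,9}: U {4,5,6,8,9}->{4,5,6}; W {2,3,4,5,8}->{2,3,4,5}; Y {4,6,7,8,9}->{6,7,8,9}
Constraint 2 (U < Y) on D(U)={4,5,6} D(Y)={6,7,8,9}: no change
Constraint 3 (U < W) on D(U)={4,5,6} D(W)={2,3,4,5}: U {4,5,6}->{4}; W {2,3,4,5}->{5}
So after constraint 3: D(U) = {4}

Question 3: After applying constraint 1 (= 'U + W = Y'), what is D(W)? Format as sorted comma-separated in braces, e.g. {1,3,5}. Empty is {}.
Answer: {2,3,4,5}

Derivation:
Constraint 1 (U + W = Y) on D(U)={4,5,6,8,9} D(W)={2,3,4,5,8} D(Y)={4,6,7,8,9}: U {4,5,6,8,9}->{4,5,6}; W {2,3,4,5,8}->{2,3,4,5}; Y {4,6,7,8,9}->{6,7,8,9}
So after constraint 1: D(W) = {2,3,4,5}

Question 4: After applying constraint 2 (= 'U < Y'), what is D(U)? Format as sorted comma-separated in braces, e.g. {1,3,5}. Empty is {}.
Answer: {4,5,6}

Derivation:
Constraint 1 (U + W = Y) on D(U)={4,5,6,8,9} D(W)={2,3,4,5,8} D(Y)={4,6,7,8,9}: U {4,5,6,8,9}->{4,5,6}; W {2,3,4,5,8}->{2,3,4,5}; Y {4,6,7,8,9}->{6,7,8,9}
Constraint 2 (U < Y) on D(U)={4,5,6} D(Y)={6,7,8,9}: no change
So after constraint 2: D(U) = {4,5,6}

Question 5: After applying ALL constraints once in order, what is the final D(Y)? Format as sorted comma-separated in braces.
Constraint 1 (U + W = Y) on D(U)={4,5,6,8,9} D(W)={2,3,4,5,8} D(Y)={4,6,7,8,9}: U {4,5,6,8,9}->{4,5,6}; W {2,3,4,5,8}->{2,3,4,5}; Y {4,6,7,8,9}->{6,7,8,9}
Constraint 2 (U < Y) on D(U)={4,5,6} D(Y)={6,7,8,9}: no change
Constraint 3 (U < W) on D(U)={4,5,6} D(W)={2,3,4,5}: U {4,5,6}->{4}; W {2,3,4,5}->{5}
So after all 3 constraints: D(Y) = {6,7,8,9}

Answer: {6,7,8,9}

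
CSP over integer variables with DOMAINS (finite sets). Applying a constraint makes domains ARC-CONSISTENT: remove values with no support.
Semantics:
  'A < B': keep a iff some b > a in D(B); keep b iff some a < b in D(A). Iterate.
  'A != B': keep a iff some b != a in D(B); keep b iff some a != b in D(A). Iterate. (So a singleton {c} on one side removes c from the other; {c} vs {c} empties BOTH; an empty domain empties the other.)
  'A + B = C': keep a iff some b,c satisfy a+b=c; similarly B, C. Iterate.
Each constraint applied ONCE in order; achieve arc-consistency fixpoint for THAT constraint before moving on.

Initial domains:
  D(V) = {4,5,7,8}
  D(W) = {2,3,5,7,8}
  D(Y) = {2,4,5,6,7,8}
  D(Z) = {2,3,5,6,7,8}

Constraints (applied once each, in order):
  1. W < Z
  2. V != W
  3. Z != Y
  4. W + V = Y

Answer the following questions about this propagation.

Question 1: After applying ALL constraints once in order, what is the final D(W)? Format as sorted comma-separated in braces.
Constraint 1 (W < Z) on D(W)={2,3,5,7,8} D(Z)={2,3,5,6,7,8}: W {2,3,5,7,8}->{2,3,5,7}; Z {2,3,5,6,7,8}->{3,5,6,7,8}
Constraint 2 (V != W) on D(V)={4,5,7,8} D(W)={2,3,5,7}: no change
Constraint 3 (Z != Y) on D(Z)={3,5,6,7,8} D(Y)={2,4,5,6,7,8}: no change
Constraint 4 (W + V = Y) on D(W)={2,3,5,7} D(V)={4,5,7,8} D(Y)={2,4,5,6,7,8}: W {2,3,5,7}->{2,3}; V {4,5,7,8}->{4,5}; Y {2,4,5,6,7,8}->{6,7,8}
So after all 4 constraints: D(W) = {2,3}

Answer: {2,3}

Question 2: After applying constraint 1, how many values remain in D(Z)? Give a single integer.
Constraint 1 (W < Z) on D(W)={2,3,5,7,8} D(Z)={2,3,5,6,7,8}: W {2,3,5,7,8}->{2,3,5,7}; Z {2,3,5,6,7,8}->{3,5,6,7,8}
So after constraint 1: D(Z)={3,5,6,7,8}, size = 5

Answer: 5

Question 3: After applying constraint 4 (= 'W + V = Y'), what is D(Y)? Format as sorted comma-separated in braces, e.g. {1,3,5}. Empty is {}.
Constraint 1 (W < Z) on D(W)={2,3,5,7,8} D(Z)={2,3,5,6,7,8}: W {2,3,5,7,8}->{2,3,5,7}; Z {2,3,5,6,7,8}->{3,5,6,7,8}
Constraint 2 (V != W) on D(V)={4,5,7,8} D(W)={2,3,5,7}: no change
Constraint 3 (Z != Y) on D(Z)={3,5,6,7,8} D(Y)={2,4,5,6,7,8}: no change
Constraint 4 (W + V = Y) on D(W)={2,3,5,7} D(V)={4,5,7,8} D(Y)={2,4,5,6,7,8}: W {2,3,5,7}->{2,3}; V {4,5,7,8}->{4,5}; Y {2,4,5,6,7,8}->{6,7,8}
So after constraint 4: D(Y) = {6,7,8}

Answer: {6,7,8}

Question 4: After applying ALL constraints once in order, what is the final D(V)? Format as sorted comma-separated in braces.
Answer: {4,5}

Derivation:
Constraint 1 (W < Z) on D(W)={2,3,5,7,8} D(Z)={2,3,5,6,7,8}: W {2,3,5,7,8}->{2,3,5,7}; Z {2,3,5,6,7,8}->{3,5,6,7,8}
Constraint 2 (V != W) on D(V)={4,5,7,8} D(W)={2,3,5,7}: no change
Constraint 3 (Z != Y) on D(Z)={3,5,6,7,8} D(Y)={2,4,5,6,7,8}: no change
Constraint 4 (W + V = Y) on D(W)={2,3,5,7} D(V)={4,5,7,8} D(Y)={2,4,5,6,7,8}: W {2,3,5,7}->{2,3}; V {4,5,7,8}->{4,5}; Y {2,4,5,6,7,8}->{6,7,8}
So after all 4 constraints: D(V) = {4,5}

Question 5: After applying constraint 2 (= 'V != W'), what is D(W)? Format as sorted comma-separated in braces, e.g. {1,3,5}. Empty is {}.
Answer: {2,3,5,7}

Derivation:
Constraint 1 (W < Z) on D(W)={2,3,5,7,8} D(Z)={2,3,5,6,7,8}: W {2,3,5,7,8}->{2,3,5,7}; Z {2,3,5,6,7,8}->{3,5,6,7,8}
Constraint 2 (V != W) on D(V)={4,5,7,8} D(W)={2,3,5,7}: no change
So after constraint 2: D(W) = {2,3,5,7}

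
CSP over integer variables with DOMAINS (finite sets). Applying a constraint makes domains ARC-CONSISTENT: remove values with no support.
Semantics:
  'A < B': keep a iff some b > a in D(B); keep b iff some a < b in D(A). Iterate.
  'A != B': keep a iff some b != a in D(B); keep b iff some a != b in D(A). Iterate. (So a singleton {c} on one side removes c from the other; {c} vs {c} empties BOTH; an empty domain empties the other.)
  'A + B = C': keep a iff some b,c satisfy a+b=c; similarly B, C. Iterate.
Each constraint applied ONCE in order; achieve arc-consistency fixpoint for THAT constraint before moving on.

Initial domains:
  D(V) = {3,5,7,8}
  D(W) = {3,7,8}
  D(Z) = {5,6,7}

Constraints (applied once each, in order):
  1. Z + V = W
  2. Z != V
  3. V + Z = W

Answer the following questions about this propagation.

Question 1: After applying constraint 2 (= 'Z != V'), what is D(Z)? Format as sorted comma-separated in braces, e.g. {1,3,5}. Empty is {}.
Answer: {5}

Derivation:
Constraint 1 (Z + V = W) on D(Z)={5,6,7} D(V)={3,5,7,8} D(W)={3,7,8}: Z {5,6,7}->{5}; V {3,5,7,8}->{3}; W {3,7,8}->{8}
Constraint 2 (Z != V) on D(Z)={5} D(V)={3}: no change
So after constraint 2: D(Z) = {5}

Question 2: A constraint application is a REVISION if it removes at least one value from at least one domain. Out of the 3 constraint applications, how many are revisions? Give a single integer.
Answer: 1

Derivation:
Constraint 1 (Z + V = W) on D(Z)={5,6,7} D(V)={3,5,7,8} D(W)={3,7,8}: Z {5,6,7}->{5}; V {3,5,7,8}->{3}; W {3,7,8}->{8} => REVISION
Constraint 2 (Z != V) on D(Z)={5} D(V)={3}: no change => not a revision
Constraint 3 (V + Z = W) on D(V)={3} D(Z)={5} D(W)={8}: no change => not a revision
Total revisions = 1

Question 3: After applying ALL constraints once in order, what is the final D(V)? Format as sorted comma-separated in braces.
Constraint 1 (Z + V = W) on D(Z)={5,6,7} D(V)={3,5,7,8} D(W)={3,7,8}: Z {5,6,7}->{5}; V {3,5,7,8}->{3}; W {3,7,8}->{8}
Constraint 2 (Z != V) on D(Z)={5} D(V)={3}: no change
Constraint 3 (V + Z = W) on D(V)={3} D(Z)={5} D(W)={8}: no change
So after all 3 constraints: D(V) = {3}

Answer: {3}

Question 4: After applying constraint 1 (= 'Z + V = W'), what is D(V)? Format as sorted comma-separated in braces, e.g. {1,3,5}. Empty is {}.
Constraint 1 (Z + V = W) on D(Z)={5,6,7} D(V)={3,5,7,8} D(W)={3,7,8}: Z {5,6,7}->{5}; V {3,5,7,8}->{3}; W {3,7,8}->{8}
So after constraint 1: D(V) = {3}

Answer: {3}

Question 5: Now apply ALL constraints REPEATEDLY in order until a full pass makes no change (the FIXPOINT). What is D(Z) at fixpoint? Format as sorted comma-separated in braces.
pass 0 (initial): D(Z)={5,6,7}
pass 1: V {3,5,7,8}->{3}; W {3,7,8}->{8}; Z {5,6,7}->{5}
pass 2: no change
Fixpoint after 2 passes: D(Z) = {5}

Answer: {5}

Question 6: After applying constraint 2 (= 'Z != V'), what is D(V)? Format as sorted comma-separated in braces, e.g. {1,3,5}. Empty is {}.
Answer: {3}

Derivation:
Constraint 1 (Z + V = W) on D(Z)={5,6,7} D(V)={3,5,7,8} D(W)={3,7,8}: Z {5,6,7}->{5}; V {3,5,7,8}->{3}; W {3,7,8}->{8}
Constraint 2 (Z != V) on D(Z)={5} D(V)={3}: no change
So after constraint 2: D(V) = {3}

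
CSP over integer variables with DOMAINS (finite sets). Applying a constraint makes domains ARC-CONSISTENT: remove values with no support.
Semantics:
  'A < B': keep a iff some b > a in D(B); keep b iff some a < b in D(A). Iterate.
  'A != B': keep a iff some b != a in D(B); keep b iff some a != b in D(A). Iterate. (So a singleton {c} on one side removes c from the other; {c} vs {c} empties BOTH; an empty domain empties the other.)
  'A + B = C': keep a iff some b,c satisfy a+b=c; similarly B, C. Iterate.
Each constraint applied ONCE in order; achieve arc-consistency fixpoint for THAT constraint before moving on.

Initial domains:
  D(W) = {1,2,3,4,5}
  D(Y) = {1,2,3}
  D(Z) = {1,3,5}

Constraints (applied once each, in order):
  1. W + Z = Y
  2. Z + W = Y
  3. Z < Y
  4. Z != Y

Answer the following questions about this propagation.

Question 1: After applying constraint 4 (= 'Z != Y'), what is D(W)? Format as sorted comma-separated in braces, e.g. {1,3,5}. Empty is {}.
Answer: {1,2}

Derivation:
Constraint 1 (W + Z = Y) on D(W)={1,2,3,4,5} D(Z)={1,3,5} D(Y)={1,2,3}: W {1,2,3,4,5}->{1,2}; Z {1,3,5}->{1}; Y {1,2,3}->{2,3}
Constraint 2 (Z + W = Y) on D(Z)={1} D(W)={1,2} D(Y)={2,3}: no change
Constraint 3 (Z < Y) on D(Z)={1} D(Y)={2,3}: no change
Constraint 4 (Z != Y) on D(Z)={1} D(Y)={2,3}: no change
So after constraint 4: D(W) = {1,2}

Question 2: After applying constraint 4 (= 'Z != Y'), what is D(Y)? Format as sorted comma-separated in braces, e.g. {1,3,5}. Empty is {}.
Answer: {2,3}

Derivation:
Constraint 1 (W + Z = Y) on D(W)={1,2,3,4,5} D(Z)={1,3,5} D(Y)={1,2,3}: W {1,2,3,4,5}->{1,2}; Z {1,3,5}->{1}; Y {1,2,3}->{2,3}
Constraint 2 (Z + W = Y) on D(Z)={1} D(W)={1,2} D(Y)={2,3}: no change
Constraint 3 (Z < Y) on D(Z)={1} D(Y)={2,3}: no change
Constraint 4 (Z != Y) on D(Z)={1} D(Y)={2,3}: no change
So after constraint 4: D(Y) = {2,3}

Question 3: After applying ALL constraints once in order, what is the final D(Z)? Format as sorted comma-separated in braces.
Answer: {1}

Derivation:
Constraint 1 (W + Z = Y) on D(W)={1,2,3,4,5} D(Z)={1,3,5} D(Y)={1,2,3}: W {1,2,3,4,5}->{1,2}; Z {1,3,5}->{1}; Y {1,2,3}->{2,3}
Constraint 2 (Z + W = Y) on D(Z)={1} D(W)={1,2} D(Y)={2,3}: no change
Constraint 3 (Z < Y) on D(Z)={1} D(Y)={2,3}: no change
Constraint 4 (Z != Y) on D(Z)={1} D(Y)={2,3}: no change
So after all 4 constraints: D(Z) = {1}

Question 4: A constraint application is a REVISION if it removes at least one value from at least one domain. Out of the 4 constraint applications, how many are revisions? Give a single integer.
Answer: 1

Derivation:
Constraint 1 (W + Z = Y) on D(W)={1,2,3,4,5} D(Z)={1,3,5} D(Y)={1,2,3}: W {1,2,3,4,5}->{1,2}; Z {1,3,5}->{1}; Y {1,2,3}->{2,3} => REVISION
Constraint 2 (Z + W = Y) on D(Z)={1} D(W)={1,2} D(Y)={2,3}: no change => not a revision
Constraint 3 (Z < Y) on D(Z)={1} D(Y)={2,3}: no change => not a revision
Constraint 4 (Z != Y) on D(Z)={1} D(Y)={2,3}: no change => not a revision
Total revisions = 1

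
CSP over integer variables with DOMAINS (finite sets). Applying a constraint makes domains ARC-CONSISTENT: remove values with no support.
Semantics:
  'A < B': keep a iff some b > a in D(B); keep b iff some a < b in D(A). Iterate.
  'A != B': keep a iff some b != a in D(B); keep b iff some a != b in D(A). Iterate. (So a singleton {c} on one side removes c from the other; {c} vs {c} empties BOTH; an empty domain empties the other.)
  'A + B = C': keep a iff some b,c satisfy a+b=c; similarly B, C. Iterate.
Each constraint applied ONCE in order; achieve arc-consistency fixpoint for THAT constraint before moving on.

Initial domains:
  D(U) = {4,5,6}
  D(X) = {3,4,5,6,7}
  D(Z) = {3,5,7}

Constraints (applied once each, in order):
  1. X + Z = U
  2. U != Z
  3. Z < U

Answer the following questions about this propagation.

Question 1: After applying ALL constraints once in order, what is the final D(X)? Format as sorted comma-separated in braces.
Constraint 1 (X + Z = U) on D(X)={3,4,5,6,7} D(Z)={3,5,7} D(U)={4,5,6}: X {3,4,5,6,7}->{3}; Z {3,5,7}->{3}; U {4,5,6}->{6}
Constraint 2 (U != Z) on D(U)={6} D(Z)={3}: no change
Constraint 3 (Z < U) on D(Z)={3} D(U)={6}: no change
So after all 3 constraints: D(X) = {3}

Answer: {3}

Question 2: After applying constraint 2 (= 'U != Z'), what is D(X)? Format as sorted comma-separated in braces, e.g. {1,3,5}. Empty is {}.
Answer: {3}

Derivation:
Constraint 1 (X + Z = U) on D(X)={3,4,5,6,7} D(Z)={3,5,7} D(U)={4,5,6}: X {3,4,5,6,7}->{3}; Z {3,5,7}->{3}; U {4,5,6}->{6}
Constraint 2 (U != Z) on D(U)={6} D(Z)={3}: no change
So after constraint 2: D(X) = {3}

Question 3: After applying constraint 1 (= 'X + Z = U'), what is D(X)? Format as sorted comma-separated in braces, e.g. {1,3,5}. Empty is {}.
Constraint 1 (X + Z = U) on D(X)={3,4,5,6,7} D(Z)={3,5,7} D(U)={4,5,6}: X {3,4,5,6,7}->{3}; Z {3,5,7}->{3}; U {4,5,6}->{6}
So after constraint 1: D(X) = {3}

Answer: {3}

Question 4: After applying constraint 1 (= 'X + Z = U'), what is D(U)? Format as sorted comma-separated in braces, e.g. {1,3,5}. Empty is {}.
Answer: {6}

Derivation:
Constraint 1 (X + Z = U) on D(X)={3,4,5,6,7} D(Z)={3,5,7} D(U)={4,5,6}: X {3,4,5,6,7}->{3}; Z {3,5,7}->{3}; U {4,5,6}->{6}
So after constraint 1: D(U) = {6}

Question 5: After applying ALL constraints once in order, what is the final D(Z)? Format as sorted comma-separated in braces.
Constraint 1 (X + Z = U) on D(X)={3,4,5,6,7} D(Z)={3,5,7} D(U)={4,5,6}: X {3,4,5,6,7}->{3}; Z {3,5,7}->{3}; U {4,5,6}->{6}
Constraint 2 (U != Z) on D(U)={6} D(Z)={3}: no change
Constraint 3 (Z < U) on D(Z)={3} D(U)={6}: no change
So after all 3 constraints: D(Z) = {3}

Answer: {3}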